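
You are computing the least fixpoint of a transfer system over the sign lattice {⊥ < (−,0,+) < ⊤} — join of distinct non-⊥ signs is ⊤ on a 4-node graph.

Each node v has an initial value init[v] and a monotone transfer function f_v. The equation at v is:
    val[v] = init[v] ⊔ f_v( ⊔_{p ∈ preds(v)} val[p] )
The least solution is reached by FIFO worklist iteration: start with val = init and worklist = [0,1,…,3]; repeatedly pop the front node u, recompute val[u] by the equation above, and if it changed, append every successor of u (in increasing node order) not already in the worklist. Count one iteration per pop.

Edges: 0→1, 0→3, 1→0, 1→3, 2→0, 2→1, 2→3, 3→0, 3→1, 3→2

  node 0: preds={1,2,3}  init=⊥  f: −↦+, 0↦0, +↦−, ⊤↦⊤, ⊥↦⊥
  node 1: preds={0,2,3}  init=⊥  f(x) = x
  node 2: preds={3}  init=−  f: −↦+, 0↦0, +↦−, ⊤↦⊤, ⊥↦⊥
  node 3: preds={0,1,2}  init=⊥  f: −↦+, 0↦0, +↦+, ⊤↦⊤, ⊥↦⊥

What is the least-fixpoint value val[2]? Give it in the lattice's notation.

Iteration log — 10 steps:
  step 1. node 0  ⊔preds=−  new=+  old=⊥  +wl: 
  step 2. node 1  ⊔preds=⊤  new=⊤  old=⊥  +wl: 0
  step 3. node 2  ⊔preds=⊥  new=−  stable
  step 4. node 3  ⊔preds=⊤  new=⊤  old=⊥  +wl: 1,2
  step 5. node 0  ⊔preds=⊤  new=⊤  old=+  +wl: 3
  step 6. node 1  ⊔preds=⊤  new=⊤  stable
  step 7. node 2  ⊔preds=⊤  new=⊤  old=−  +wl: 0,1
  step 8. node 3  ⊔preds=⊤  new=⊤  stable
  step 9. node 0  ⊔preds=⊤  new=⊤  stable
  step 10. node 1  ⊔preds=⊤  new=⊤  stable

Least fixpoint reached:
  node 0: ⊤
  node 1: ⊤
  node 2: ⊤
  node 3: ⊤

⊤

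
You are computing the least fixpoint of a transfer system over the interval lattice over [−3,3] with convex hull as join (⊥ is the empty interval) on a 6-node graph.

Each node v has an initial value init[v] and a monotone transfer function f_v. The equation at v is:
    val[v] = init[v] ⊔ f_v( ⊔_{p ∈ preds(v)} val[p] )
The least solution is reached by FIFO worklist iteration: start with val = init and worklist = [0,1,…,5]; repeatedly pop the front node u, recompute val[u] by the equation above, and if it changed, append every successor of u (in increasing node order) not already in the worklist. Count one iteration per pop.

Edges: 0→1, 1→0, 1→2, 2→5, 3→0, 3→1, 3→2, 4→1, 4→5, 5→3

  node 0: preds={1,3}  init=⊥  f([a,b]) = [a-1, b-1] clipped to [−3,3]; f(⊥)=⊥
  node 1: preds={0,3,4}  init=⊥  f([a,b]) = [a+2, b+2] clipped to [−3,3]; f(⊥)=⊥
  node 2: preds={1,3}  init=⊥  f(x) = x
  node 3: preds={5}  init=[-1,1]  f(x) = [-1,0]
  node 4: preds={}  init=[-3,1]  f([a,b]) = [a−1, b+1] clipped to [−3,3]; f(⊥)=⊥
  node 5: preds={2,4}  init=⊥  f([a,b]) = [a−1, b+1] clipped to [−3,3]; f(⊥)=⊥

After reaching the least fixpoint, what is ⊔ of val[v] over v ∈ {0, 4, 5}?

Worklist (9 pops):
  #1 pop 0: in=[-1,1] → [-2,0] (was ⊥); enqueue []
  #2 pop 1: in=[-3,1] → [-1,3] (was ⊥); enqueue [0]
  #3 pop 2: in=[-1,3] → [-1,3] (was ⊥); enqueue []
  #4 pop 3: in=⊥ → [-1,1] (no change)
  #5 pop 4: in=⊥ → [-3,1] (no change)
  #6 pop 5: in=[-3,3] → [-3,3] (was ⊥); enqueue [3]
  #7 pop 0: in=[-1,3] → [-2,2] (was [-2,0]); enqueue [1]
  #8 pop 3: in=[-3,3] → [-1,1] (no change)
  #9 pop 1: in=[-3,2] → [-1,3] (no change)

Fixpoint:
  val[0] = [-2,2]
  val[1] = [-1,3]
  val[2] = [-1,3]
  val[3] = [-1,1]
  val[4] = [-3,1]
  val[5] = [-3,3]

[-3,3]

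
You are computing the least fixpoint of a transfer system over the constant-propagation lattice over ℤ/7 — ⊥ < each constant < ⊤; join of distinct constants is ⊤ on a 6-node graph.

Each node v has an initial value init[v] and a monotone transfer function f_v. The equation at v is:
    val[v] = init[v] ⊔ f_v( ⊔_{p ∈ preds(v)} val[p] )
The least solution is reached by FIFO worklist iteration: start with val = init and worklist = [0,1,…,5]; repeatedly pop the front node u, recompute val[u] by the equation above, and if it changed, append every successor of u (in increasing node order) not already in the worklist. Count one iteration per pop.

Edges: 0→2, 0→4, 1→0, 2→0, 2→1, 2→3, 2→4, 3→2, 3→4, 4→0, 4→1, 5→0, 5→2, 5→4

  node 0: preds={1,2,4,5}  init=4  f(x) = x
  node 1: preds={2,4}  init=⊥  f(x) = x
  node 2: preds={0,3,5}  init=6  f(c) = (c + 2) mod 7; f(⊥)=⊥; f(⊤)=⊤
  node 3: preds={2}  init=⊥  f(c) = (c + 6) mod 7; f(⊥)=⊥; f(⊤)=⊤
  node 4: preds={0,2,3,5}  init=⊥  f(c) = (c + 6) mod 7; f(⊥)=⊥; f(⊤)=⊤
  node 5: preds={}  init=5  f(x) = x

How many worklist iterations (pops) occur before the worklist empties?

10

Iteration log — 10 steps:
  step 1. node 0  ⊔preds=⊤  new=⊤  old=4  +wl: 
  step 2. node 1  ⊔preds=6  new=6  old=⊥  +wl: 0
  step 3. node 2  ⊔preds=⊤  new=⊤  old=6  +wl: 1
  step 4. node 3  ⊔preds=⊤  new=⊤  old=⊥  +wl: 2
  step 5. node 4  ⊔preds=⊤  new=⊤  old=⊥  +wl: 
  step 6. node 5  ⊔preds=⊥  new=5  stable
  step 7. node 0  ⊔preds=⊤  new=⊤  stable
  step 8. node 1  ⊔preds=⊤  new=⊤  old=6  +wl: 0
  step 9. node 2  ⊔preds=⊤  new=⊤  stable
  step 10. node 0  ⊔preds=⊤  new=⊤  stable

Least fixpoint reached:
  node 0: ⊤
  node 1: ⊤
  node 2: ⊤
  node 3: ⊤
  node 4: ⊤
  node 5: 5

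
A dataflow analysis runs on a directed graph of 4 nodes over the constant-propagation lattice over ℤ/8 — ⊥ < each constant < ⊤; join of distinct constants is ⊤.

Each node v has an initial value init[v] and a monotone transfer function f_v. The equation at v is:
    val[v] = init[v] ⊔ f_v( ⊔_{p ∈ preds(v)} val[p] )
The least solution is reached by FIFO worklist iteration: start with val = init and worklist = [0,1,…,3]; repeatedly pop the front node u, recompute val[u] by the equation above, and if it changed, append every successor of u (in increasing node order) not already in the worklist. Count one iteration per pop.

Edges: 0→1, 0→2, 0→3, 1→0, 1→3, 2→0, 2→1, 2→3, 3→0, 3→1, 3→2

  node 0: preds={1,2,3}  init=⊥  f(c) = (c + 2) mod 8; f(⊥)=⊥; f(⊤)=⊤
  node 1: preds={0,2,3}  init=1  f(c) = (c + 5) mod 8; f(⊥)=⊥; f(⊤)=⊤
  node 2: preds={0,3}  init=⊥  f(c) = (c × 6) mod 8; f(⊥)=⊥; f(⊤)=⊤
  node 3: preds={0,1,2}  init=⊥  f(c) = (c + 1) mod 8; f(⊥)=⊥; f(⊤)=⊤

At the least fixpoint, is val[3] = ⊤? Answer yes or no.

Trace (10 dequeues):
  [1] u=0 | in 1 | out 3 | prev ⊥ | push {}
  [2] u=1 | in 3 | out ⊤ | prev 1 | push {0}
  [3] u=2 | in 3 | out 2 | prev ⊥ | push {1}
  [4] u=3 | in ⊤ | out ⊤ | prev ⊥ | push {2}
  [5] u=0 | in ⊤ | out ⊤ | prev 3 | push {3}
  [6] u=1 | in ⊤ | out ⊤ | ==
  [7] u=2 | in ⊤ | out ⊤ | prev 2 | push {0,1}
  [8] u=3 | in ⊤ | out ⊤ | ==
  [9] u=0 | in ⊤ | out ⊤ | ==
  [10] u=1 | in ⊤ | out ⊤ | ==

Converged values:
  [0] ⊤
  [1] ⊤
  [2] ⊤
  [3] ⊤

yes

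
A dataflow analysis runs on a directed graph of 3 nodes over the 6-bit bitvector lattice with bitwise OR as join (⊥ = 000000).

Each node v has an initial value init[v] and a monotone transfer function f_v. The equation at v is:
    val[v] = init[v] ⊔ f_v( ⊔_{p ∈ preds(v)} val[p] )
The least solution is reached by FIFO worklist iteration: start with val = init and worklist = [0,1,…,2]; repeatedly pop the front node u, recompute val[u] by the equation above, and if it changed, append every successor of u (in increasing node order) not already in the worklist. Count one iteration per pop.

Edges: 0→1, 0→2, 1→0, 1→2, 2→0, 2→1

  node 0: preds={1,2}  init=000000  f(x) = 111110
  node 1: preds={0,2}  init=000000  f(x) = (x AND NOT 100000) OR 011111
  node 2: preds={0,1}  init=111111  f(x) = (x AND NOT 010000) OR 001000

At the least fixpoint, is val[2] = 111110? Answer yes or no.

Trace (4 dequeues):
  [1] u=0 | in 111111 | out 111110 | prev 000000 | push {}
  [2] u=1 | in 111111 | out 011111 | prev 000000 | push {0}
  [3] u=2 | in 111111 | out 111111 | ==
  [4] u=0 | in 111111 | out 111110 | ==

Converged values:
  [0] 111110
  [1] 011111
  [2] 111111

no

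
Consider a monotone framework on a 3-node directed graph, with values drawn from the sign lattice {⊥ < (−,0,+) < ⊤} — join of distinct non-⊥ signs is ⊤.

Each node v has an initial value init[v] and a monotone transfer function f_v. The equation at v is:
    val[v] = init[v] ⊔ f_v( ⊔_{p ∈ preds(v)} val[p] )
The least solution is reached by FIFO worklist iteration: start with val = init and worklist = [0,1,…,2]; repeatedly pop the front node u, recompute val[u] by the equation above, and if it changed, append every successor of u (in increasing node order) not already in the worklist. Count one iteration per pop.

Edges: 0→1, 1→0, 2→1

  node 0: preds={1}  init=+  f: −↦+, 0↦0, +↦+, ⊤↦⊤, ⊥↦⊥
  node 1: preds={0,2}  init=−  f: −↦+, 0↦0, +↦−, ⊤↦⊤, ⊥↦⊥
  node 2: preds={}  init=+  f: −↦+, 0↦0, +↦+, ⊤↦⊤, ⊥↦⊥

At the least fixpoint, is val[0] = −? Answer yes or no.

Iteration log — 3 steps:
  step 1. node 0  ⊔preds=−  new=+  stable
  step 2. node 1  ⊔preds=+  new=−  stable
  step 3. node 2  ⊔preds=⊥  new=+  stable

Least fixpoint reached:
  node 0: +
  node 1: −
  node 2: +

no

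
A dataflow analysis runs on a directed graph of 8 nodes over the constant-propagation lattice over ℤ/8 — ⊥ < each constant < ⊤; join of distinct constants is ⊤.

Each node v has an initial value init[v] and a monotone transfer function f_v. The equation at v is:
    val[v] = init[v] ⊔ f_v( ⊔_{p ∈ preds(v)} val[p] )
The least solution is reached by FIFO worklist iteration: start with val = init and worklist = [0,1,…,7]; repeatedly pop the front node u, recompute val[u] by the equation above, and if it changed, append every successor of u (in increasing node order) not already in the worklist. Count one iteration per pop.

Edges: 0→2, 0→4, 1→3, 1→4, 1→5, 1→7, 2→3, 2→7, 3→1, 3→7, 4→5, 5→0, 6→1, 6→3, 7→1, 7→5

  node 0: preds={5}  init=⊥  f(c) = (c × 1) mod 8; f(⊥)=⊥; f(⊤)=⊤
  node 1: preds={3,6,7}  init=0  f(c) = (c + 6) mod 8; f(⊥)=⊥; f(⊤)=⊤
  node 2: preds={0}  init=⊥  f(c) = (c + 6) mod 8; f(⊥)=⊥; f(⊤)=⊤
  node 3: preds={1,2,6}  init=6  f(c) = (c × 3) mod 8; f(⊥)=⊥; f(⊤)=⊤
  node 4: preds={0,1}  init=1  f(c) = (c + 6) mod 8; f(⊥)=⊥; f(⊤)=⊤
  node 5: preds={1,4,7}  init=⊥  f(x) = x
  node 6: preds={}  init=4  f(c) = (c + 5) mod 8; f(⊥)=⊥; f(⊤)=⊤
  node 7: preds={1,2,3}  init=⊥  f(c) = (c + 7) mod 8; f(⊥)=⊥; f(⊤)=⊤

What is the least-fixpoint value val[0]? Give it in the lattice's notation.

⊤

Worklist (15 pops):
  #1 pop 0: in=⊥ → ⊥ (no change)
  #2 pop 1: in=⊤ → ⊤ (was 0); enqueue []
  #3 pop 2: in=⊥ → ⊥ (no change)
  #4 pop 3: in=⊤ → ⊤ (was 6); enqueue [1]
  #5 pop 4: in=⊤ → ⊤ (was 1); enqueue []
  #6 pop 5: in=⊤ → ⊤ (was ⊥); enqueue [0]
  #7 pop 6: in=⊥ → 4 (no change)
  #8 pop 7: in=⊤ → ⊤ (was ⊥); enqueue [5]
  #9 pop 1: in=⊤ → ⊤ (no change)
  #10 pop 0: in=⊤ → ⊤ (was ⊥); enqueue [2,4]
  #11 pop 5: in=⊤ → ⊤ (no change)
  #12 pop 2: in=⊤ → ⊤ (was ⊥); enqueue [3,7]
  #13 pop 4: in=⊤ → ⊤ (no change)
  #14 pop 3: in=⊤ → ⊤ (no change)
  #15 pop 7: in=⊤ → ⊤ (no change)

Fixpoint:
  val[0] = ⊤
  val[1] = ⊤
  val[2] = ⊤
  val[3] = ⊤
  val[4] = ⊤
  val[5] = ⊤
  val[6] = 4
  val[7] = ⊤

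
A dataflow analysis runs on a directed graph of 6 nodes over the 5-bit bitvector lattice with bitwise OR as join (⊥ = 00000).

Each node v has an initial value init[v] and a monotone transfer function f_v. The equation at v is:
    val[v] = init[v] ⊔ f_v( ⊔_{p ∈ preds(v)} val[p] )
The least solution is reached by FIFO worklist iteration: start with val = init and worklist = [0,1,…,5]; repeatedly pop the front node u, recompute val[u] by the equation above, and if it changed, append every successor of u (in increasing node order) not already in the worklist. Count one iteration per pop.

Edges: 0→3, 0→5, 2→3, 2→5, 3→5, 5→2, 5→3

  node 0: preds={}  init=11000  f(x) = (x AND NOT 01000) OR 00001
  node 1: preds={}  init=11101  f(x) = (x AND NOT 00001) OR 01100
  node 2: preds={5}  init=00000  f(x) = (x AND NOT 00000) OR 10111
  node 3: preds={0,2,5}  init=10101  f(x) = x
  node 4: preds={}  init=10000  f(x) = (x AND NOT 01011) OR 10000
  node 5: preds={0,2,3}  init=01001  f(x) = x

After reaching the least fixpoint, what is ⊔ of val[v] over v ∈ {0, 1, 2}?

11111

Worklist (8 pops):
  #1 pop 0: in=00000 → 11001 (was 11000); enqueue []
  #2 pop 1: in=00000 → 11101 (no change)
  #3 pop 2: in=01001 → 11111 (was 00000); enqueue []
  #4 pop 3: in=11111 → 11111 (was 10101); enqueue []
  #5 pop 4: in=00000 → 10000 (no change)
  #6 pop 5: in=11111 → 11111 (was 01001); enqueue [2,3]
  #7 pop 2: in=11111 → 11111 (no change)
  #8 pop 3: in=11111 → 11111 (no change)

Fixpoint:
  val[0] = 11001
  val[1] = 11101
  val[2] = 11111
  val[3] = 11111
  val[4] = 10000
  val[5] = 11111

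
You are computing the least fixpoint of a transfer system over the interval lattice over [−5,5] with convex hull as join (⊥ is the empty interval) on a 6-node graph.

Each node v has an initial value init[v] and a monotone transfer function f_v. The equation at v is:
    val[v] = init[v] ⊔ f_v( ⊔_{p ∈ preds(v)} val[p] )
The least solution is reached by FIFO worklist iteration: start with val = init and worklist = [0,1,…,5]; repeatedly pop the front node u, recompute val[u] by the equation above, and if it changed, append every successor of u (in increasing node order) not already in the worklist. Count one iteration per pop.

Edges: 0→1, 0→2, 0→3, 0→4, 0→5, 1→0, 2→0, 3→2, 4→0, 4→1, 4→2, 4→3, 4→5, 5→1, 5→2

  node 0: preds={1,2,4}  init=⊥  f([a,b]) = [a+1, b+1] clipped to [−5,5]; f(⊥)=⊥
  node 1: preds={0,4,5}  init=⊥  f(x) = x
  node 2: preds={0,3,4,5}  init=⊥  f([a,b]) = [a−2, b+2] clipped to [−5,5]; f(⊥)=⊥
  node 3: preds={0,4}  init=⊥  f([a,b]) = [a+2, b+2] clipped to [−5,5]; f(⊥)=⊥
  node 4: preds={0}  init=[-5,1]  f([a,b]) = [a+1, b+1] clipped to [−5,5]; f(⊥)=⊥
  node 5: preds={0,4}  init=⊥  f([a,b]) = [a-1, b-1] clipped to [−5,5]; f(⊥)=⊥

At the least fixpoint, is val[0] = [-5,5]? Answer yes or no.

no

Iteration log — 16 steps:
  step 1. node 0  ⊔preds=[-5,1]  new=[-4,2]  old=⊥  +wl: 
  step 2. node 1  ⊔preds=[-5,2]  new=[-5,2]  old=⊥  +wl: 0
  step 3. node 2  ⊔preds=[-5,2]  new=[-5,4]  old=⊥  +wl: 
  step 4. node 3  ⊔preds=[-5,2]  new=[-3,4]  old=⊥  +wl: 2
  step 5. node 4  ⊔preds=[-4,2]  new=[-5,3]  old=[-5,1]  +wl: 1,3
  step 6. node 5  ⊔preds=[-5,3]  new=[-5,2]  old=⊥  +wl: 
  step 7. node 0  ⊔preds=[-5,4]  new=[-4,5]  old=[-4,2]  +wl: 4,5
  step 8. node 2  ⊔preds=[-5,5]  new=[-5,5]  old=[-5,4]  +wl: 0
  step 9. node 1  ⊔preds=[-5,5]  new=[-5,5]  old=[-5,2]  +wl: 
  step 10. node 3  ⊔preds=[-5,5]  new=[-3,5]  old=[-3,4]  +wl: 2
  step 11. node 4  ⊔preds=[-4,5]  new=[-5,5]  old=[-5,3]  +wl: 1,3
  step 12. node 5  ⊔preds=[-5,5]  new=[-5,4]  old=[-5,2]  +wl: 
  step 13. node 0  ⊔preds=[-5,5]  new=[-4,5]  stable
  step 14. node 2  ⊔preds=[-5,5]  new=[-5,5]  stable
  step 15. node 1  ⊔preds=[-5,5]  new=[-5,5]  stable
  step 16. node 3  ⊔preds=[-5,5]  new=[-3,5]  stable

Least fixpoint reached:
  node 0: [-4,5]
  node 1: [-5,5]
  node 2: [-5,5]
  node 3: [-3,5]
  node 4: [-5,5]
  node 5: [-5,4]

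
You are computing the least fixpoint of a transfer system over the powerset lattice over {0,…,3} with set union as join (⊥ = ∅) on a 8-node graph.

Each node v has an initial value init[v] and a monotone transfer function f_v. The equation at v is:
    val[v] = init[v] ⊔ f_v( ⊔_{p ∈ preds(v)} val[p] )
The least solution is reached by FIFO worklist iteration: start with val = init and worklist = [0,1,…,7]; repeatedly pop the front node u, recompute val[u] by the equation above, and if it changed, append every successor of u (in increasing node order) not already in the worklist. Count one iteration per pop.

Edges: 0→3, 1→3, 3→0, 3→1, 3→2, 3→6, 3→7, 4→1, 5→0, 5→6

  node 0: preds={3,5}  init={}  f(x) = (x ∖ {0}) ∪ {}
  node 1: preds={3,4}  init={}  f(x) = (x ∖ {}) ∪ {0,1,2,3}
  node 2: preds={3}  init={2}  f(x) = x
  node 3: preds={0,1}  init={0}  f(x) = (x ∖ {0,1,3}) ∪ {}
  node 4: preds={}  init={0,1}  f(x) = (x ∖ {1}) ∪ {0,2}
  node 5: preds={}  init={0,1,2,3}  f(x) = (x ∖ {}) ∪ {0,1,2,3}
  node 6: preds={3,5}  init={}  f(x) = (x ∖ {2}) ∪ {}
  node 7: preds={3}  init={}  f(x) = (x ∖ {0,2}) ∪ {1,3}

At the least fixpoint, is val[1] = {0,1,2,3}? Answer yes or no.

yes

Trace (11 dequeues):
  [1] u=0 | in {0,1,2,3} | out {1,2,3} | prev {} | push {}
  [2] u=1 | in {0,1} | out {0,1,2,3} | prev {} | push {}
  [3] u=2 | in {0} | out {0,2} | prev {2} | push {}
  [4] u=3 | in {0,1,2,3} | out {0,2} | prev {0} | push {0,1,2}
  [5] u=4 | in {} | out {0,1,2} | prev {0,1} | push {}
  [6] u=5 | in {} | out {0,1,2,3} | ==
  [7] u=6 | in {0,1,2,3} | out {0,1,3} | prev {} | push {}
  [8] u=7 | in {0,2} | out {1,3} | prev {} | push {}
  [9] u=0 | in {0,1,2,3} | out {1,2,3} | ==
  [10] u=1 | in {0,1,2} | out {0,1,2,3} | ==
  [11] u=2 | in {0,2} | out {0,2} | ==

Converged values:
  [0] {1,2,3}
  [1] {0,1,2,3}
  [2] {0,2}
  [3] {0,2}
  [4] {0,1,2}
  [5] {0,1,2,3}
  [6] {0,1,3}
  [7] {1,3}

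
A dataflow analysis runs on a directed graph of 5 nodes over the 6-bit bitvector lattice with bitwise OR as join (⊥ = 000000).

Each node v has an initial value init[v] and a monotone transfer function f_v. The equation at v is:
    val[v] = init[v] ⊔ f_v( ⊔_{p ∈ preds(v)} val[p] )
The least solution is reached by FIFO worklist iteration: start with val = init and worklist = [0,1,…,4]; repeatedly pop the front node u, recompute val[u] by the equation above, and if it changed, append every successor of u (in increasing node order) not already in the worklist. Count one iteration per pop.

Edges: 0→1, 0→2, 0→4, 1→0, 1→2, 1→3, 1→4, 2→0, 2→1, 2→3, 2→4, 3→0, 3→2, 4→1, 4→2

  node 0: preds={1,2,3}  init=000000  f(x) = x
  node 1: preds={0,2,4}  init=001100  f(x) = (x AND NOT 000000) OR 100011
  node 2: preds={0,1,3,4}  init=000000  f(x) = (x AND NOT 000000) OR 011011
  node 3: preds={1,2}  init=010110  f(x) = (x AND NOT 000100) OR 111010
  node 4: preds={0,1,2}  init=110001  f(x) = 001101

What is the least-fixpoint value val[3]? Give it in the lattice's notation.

111111

Worklist (9 pops):
  #1 pop 0: in=011110 → 011110 (was 000000); enqueue []
  #2 pop 1: in=111111 → 111111 (was 001100); enqueue [0]
  #3 pop 2: in=111111 → 111111 (was 000000); enqueue [1]
  #4 pop 3: in=111111 → 111111 (was 010110); enqueue [2]
  #5 pop 4: in=111111 → 111101 (was 110001); enqueue []
  #6 pop 0: in=111111 → 111111 (was 011110); enqueue [4]
  #7 pop 1: in=111111 → 111111 (no change)
  #8 pop 2: in=111111 → 111111 (no change)
  #9 pop 4: in=111111 → 111101 (no change)

Fixpoint:
  val[0] = 111111
  val[1] = 111111
  val[2] = 111111
  val[3] = 111111
  val[4] = 111101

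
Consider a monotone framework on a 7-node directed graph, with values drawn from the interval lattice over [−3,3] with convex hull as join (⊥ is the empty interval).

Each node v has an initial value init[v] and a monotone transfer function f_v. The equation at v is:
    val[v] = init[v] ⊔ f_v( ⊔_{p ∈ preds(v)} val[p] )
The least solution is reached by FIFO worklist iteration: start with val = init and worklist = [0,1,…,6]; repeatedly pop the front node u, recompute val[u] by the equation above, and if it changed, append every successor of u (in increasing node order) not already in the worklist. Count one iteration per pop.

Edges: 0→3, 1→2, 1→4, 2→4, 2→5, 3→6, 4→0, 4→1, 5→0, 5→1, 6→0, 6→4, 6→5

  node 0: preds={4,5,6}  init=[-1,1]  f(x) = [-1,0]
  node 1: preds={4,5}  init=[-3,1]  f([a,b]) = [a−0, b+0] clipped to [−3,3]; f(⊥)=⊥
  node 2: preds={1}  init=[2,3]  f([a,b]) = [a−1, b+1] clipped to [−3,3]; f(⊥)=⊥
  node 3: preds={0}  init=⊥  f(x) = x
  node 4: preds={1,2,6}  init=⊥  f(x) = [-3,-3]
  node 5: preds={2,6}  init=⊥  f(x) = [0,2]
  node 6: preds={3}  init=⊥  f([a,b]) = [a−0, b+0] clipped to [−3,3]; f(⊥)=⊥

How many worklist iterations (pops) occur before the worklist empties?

12

Worklist (12 pops):
  #1 pop 0: in=⊥ → [-1,1] (no change)
  #2 pop 1: in=⊥ → [-3,1] (no change)
  #3 pop 2: in=[-3,1] → [-3,3] (was [2,3]); enqueue []
  #4 pop 3: in=[-1,1] → [-1,1] (was ⊥); enqueue []
  #5 pop 4: in=[-3,3] → [-3,-3] (was ⊥); enqueue [0,1]
  #6 pop 5: in=[-3,3] → [0,2] (was ⊥); enqueue []
  #7 pop 6: in=[-1,1] → [-1,1] (was ⊥); enqueue [4,5]
  #8 pop 0: in=[-3,2] → [-1,1] (no change)
  #9 pop 1: in=[-3,2] → [-3,2] (was [-3,1]); enqueue [2]
  #10 pop 4: in=[-3,3] → [-3,-3] (no change)
  #11 pop 5: in=[-3,3] → [0,2] (no change)
  #12 pop 2: in=[-3,2] → [-3,3] (no change)

Fixpoint:
  val[0] = [-1,1]
  val[1] = [-3,2]
  val[2] = [-3,3]
  val[3] = [-1,1]
  val[4] = [-3,-3]
  val[5] = [0,2]
  val[6] = [-1,1]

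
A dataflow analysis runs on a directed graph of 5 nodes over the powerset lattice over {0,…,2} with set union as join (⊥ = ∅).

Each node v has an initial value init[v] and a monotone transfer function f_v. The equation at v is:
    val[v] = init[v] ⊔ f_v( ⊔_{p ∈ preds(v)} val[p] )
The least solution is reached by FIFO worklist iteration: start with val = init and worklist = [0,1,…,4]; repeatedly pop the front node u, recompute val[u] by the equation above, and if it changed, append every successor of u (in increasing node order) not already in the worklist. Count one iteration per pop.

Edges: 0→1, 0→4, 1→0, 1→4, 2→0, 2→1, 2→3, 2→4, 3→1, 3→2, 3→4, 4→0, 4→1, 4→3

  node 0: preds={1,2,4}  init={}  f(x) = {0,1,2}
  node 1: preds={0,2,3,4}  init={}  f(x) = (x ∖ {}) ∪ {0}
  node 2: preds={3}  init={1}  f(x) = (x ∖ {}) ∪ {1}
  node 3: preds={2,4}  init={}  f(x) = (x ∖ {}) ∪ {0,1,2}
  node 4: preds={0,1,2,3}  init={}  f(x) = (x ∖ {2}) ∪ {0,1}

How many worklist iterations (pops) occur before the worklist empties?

12

Iteration log — 12 steps:
  step 1. node 0  ⊔preds={1}  new={0,1,2}  old={}  +wl: 
  step 2. node 1  ⊔preds={0,1,2}  new={0,1,2}  old={}  +wl: 0
  step 3. node 2  ⊔preds={}  new={1}  stable
  step 4. node 3  ⊔preds={1}  new={0,1,2}  old={}  +wl: 1,2
  step 5. node 4  ⊔preds={0,1,2}  new={0,1}  old={}  +wl: 3
  step 6. node 0  ⊔preds={0,1,2}  new={0,1,2}  stable
  step 7. node 1  ⊔preds={0,1,2}  new={0,1,2}  stable
  step 8. node 2  ⊔preds={0,1,2}  new={0,1,2}  old={1}  +wl: 0,1,4
  step 9. node 3  ⊔preds={0,1,2}  new={0,1,2}  stable
  step 10. node 0  ⊔preds={0,1,2}  new={0,1,2}  stable
  step 11. node 1  ⊔preds={0,1,2}  new={0,1,2}  stable
  step 12. node 4  ⊔preds={0,1,2}  new={0,1}  stable

Least fixpoint reached:
  node 0: {0,1,2}
  node 1: {0,1,2}
  node 2: {0,1,2}
  node 3: {0,1,2}
  node 4: {0,1}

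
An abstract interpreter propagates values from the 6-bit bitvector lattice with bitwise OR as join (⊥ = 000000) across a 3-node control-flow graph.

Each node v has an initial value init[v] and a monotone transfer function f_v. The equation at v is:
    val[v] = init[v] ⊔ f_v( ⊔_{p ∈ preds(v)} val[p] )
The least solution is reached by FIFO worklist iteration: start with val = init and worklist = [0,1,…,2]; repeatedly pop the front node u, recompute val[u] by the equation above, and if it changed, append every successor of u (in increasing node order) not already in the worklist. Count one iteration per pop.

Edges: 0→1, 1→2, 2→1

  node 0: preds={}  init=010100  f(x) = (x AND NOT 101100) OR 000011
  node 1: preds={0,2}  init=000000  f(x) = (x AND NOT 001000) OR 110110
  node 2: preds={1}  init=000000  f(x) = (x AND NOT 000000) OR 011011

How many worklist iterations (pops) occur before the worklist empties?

4

Worklist (4 pops):
  #1 pop 0: in=000000 → 010111 (was 010100); enqueue []
  #2 pop 1: in=010111 → 110111 (was 000000); enqueue []
  #3 pop 2: in=110111 → 111111 (was 000000); enqueue [1]
  #4 pop 1: in=111111 → 110111 (no change)

Fixpoint:
  val[0] = 010111
  val[1] = 110111
  val[2] = 111111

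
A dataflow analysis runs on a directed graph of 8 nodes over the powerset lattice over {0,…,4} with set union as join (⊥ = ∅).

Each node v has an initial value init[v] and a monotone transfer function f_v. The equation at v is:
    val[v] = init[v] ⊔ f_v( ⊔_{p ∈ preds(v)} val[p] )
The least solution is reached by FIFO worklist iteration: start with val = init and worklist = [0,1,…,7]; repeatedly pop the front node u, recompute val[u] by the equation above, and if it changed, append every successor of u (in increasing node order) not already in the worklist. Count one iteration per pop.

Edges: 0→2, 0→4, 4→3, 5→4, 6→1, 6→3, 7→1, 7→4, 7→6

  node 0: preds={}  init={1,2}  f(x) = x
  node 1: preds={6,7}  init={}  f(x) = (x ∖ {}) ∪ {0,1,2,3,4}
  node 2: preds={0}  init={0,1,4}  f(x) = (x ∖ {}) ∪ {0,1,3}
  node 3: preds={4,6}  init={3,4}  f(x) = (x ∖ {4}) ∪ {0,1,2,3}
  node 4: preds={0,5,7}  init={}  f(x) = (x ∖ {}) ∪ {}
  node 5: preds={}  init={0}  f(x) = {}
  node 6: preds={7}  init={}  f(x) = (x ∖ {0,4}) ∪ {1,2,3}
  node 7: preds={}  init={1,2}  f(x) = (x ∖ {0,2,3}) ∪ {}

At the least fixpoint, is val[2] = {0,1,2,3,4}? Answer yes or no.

Iteration log — 10 steps:
  step 1. node 0  ⊔preds={}  new={1,2}  stable
  step 2. node 1  ⊔preds={1,2}  new={0,1,2,3,4}  old={}  +wl: 
  step 3. node 2  ⊔preds={1,2}  new={0,1,2,3,4}  old={0,1,4}  +wl: 
  step 4. node 3  ⊔preds={}  new={0,1,2,3,4}  old={3,4}  +wl: 
  step 5. node 4  ⊔preds={0,1,2}  new={0,1,2}  old={}  +wl: 3
  step 6. node 5  ⊔preds={}  new={0}  stable
  step 7. node 6  ⊔preds={1,2}  new={1,2,3}  old={}  +wl: 1
  step 8. node 7  ⊔preds={}  new={1,2}  stable
  step 9. node 3  ⊔preds={0,1,2,3}  new={0,1,2,3,4}  stable
  step 10. node 1  ⊔preds={1,2,3}  new={0,1,2,3,4}  stable

Least fixpoint reached:
  node 0: {1,2}
  node 1: {0,1,2,3,4}
  node 2: {0,1,2,3,4}
  node 3: {0,1,2,3,4}
  node 4: {0,1,2}
  node 5: {0}
  node 6: {1,2,3}
  node 7: {1,2}

yes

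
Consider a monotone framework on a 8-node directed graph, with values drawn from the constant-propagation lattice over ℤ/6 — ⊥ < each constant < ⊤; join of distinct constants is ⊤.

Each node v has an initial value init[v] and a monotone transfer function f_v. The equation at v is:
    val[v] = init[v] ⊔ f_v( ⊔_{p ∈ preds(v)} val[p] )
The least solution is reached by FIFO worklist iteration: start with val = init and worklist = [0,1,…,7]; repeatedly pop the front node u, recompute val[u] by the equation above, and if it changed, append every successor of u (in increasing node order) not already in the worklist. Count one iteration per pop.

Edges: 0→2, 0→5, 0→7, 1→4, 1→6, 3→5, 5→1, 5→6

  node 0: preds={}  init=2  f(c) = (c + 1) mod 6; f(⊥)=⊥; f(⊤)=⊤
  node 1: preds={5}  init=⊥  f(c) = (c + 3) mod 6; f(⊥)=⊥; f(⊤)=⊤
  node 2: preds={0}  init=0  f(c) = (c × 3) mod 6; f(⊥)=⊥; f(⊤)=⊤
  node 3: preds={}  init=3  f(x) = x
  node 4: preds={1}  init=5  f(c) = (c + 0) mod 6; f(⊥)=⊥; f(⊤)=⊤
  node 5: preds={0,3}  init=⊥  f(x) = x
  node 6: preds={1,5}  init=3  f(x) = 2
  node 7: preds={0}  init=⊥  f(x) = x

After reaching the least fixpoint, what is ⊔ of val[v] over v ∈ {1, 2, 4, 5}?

Iteration log — 11 steps:
  step 1. node 0  ⊔preds=⊥  new=2  stable
  step 2. node 1  ⊔preds=⊥  new=⊥  stable
  step 3. node 2  ⊔preds=2  new=0  stable
  step 4. node 3  ⊔preds=⊥  new=3  stable
  step 5. node 4  ⊔preds=⊥  new=5  stable
  step 6. node 5  ⊔preds=⊤  new=⊤  old=⊥  +wl: 1
  step 7. node 6  ⊔preds=⊤  new=⊤  old=3  +wl: 
  step 8. node 7  ⊔preds=2  new=2  old=⊥  +wl: 
  step 9. node 1  ⊔preds=⊤  new=⊤  old=⊥  +wl: 4,6
  step 10. node 4  ⊔preds=⊤  new=⊤  old=5  +wl: 
  step 11. node 6  ⊔preds=⊤  new=⊤  stable

Least fixpoint reached:
  node 0: 2
  node 1: ⊤
  node 2: 0
  node 3: 3
  node 4: ⊤
  node 5: ⊤
  node 6: ⊤
  node 7: 2

⊤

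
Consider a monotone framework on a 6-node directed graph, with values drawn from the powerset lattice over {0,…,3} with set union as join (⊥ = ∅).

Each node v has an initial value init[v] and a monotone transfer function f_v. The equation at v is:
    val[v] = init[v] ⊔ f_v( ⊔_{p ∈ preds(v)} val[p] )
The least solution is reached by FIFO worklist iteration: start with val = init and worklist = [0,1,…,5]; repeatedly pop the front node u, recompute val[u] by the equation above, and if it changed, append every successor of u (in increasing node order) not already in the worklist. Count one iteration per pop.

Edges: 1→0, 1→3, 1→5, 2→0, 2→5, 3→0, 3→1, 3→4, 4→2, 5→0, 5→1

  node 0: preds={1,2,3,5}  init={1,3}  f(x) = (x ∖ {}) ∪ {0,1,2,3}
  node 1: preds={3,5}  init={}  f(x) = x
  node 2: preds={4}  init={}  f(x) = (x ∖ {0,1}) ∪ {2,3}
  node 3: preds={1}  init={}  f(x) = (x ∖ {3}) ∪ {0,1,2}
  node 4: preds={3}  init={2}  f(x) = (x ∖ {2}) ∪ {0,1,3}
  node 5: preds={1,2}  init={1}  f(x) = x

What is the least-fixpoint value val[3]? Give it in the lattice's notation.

{0,1,2}

Trace (14 dequeues):
  [1] u=0 | in {1} | out {0,1,2,3} | prev {1,3} | push {}
  [2] u=1 | in {1} | out {1} | prev {} | push {0}
  [3] u=2 | in {2} | out {2,3} | prev {} | push {}
  [4] u=3 | in {1} | out {0,1,2} | prev {} | push {1}
  [5] u=4 | in {0,1,2} | out {0,1,2,3} | prev {2} | push {2}
  [6] u=5 | in {1,2,3} | out {1,2,3} | prev {1} | push {}
  [7] u=0 | in {0,1,2,3} | out {0,1,2,3} | ==
  [8] u=1 | in {0,1,2,3} | out {0,1,2,3} | prev {1} | push {0,3,5}
  [9] u=2 | in {0,1,2,3} | out {2,3} | ==
  [10] u=0 | in {0,1,2,3} | out {0,1,2,3} | ==
  [11] u=3 | in {0,1,2,3} | out {0,1,2} | ==
  [12] u=5 | in {0,1,2,3} | out {0,1,2,3} | prev {1,2,3} | push {0,1}
  [13] u=0 | in {0,1,2,3} | out {0,1,2,3} | ==
  [14] u=1 | in {0,1,2,3} | out {0,1,2,3} | ==

Converged values:
  [0] {0,1,2,3}
  [1] {0,1,2,3}
  [2] {2,3}
  [3] {0,1,2}
  [4] {0,1,2,3}
  [5] {0,1,2,3}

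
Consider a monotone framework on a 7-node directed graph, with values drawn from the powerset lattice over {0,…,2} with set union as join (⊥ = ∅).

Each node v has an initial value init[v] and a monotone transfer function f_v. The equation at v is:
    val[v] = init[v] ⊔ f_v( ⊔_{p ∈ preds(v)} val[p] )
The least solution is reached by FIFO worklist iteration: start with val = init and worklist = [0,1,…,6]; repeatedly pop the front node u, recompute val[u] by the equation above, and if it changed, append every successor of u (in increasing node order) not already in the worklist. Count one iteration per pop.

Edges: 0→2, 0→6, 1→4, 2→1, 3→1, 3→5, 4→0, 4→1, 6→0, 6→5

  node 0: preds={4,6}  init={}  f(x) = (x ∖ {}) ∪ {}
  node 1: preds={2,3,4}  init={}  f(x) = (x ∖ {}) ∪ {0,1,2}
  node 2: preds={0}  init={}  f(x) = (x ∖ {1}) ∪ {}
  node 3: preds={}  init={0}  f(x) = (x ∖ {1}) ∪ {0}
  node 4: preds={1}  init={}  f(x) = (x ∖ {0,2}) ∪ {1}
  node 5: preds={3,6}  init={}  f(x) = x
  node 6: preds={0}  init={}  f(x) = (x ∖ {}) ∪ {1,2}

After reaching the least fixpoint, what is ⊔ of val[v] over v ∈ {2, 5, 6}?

{0,1,2}

Iteration log — 13 steps:
  step 1. node 0  ⊔preds={}  new={}  stable
  step 2. node 1  ⊔preds={0}  new={0,1,2}  old={}  +wl: 
  step 3. node 2  ⊔preds={}  new={}  stable
  step 4. node 3  ⊔preds={}  new={0}  stable
  step 5. node 4  ⊔preds={0,1,2}  new={1}  old={}  +wl: 0,1
  step 6. node 5  ⊔preds={0}  new={0}  old={}  +wl: 
  step 7. node 6  ⊔preds={}  new={1,2}  old={}  +wl: 5
  step 8. node 0  ⊔preds={1,2}  new={1,2}  old={}  +wl: 2,6
  step 9. node 1  ⊔preds={0,1}  new={0,1,2}  stable
  step 10. node 5  ⊔preds={0,1,2}  new={0,1,2}  old={0}  +wl: 
  step 11. node 2  ⊔preds={1,2}  new={2}  old={}  +wl: 1
  step 12. node 6  ⊔preds={1,2}  new={1,2}  stable
  step 13. node 1  ⊔preds={0,1,2}  new={0,1,2}  stable

Least fixpoint reached:
  node 0: {1,2}
  node 1: {0,1,2}
  node 2: {2}
  node 3: {0}
  node 4: {1}
  node 5: {0,1,2}
  node 6: {1,2}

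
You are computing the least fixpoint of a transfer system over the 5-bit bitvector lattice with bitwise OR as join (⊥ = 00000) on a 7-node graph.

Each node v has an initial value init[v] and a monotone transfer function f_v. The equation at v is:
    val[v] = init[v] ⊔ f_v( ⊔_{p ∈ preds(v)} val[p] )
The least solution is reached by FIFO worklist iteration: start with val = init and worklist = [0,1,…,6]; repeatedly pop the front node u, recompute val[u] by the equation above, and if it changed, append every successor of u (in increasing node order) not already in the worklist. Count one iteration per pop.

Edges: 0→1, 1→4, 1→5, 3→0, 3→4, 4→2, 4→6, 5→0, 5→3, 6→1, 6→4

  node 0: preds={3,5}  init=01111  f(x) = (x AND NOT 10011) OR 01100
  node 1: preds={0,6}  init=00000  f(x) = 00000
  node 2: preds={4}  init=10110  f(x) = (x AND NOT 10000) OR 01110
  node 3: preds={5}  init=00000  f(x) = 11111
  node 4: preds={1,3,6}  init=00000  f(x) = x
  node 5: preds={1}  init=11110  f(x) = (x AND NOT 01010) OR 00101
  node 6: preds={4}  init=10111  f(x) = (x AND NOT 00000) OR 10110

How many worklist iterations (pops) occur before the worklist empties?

Trace (12 dequeues):
  [1] u=0 | in 11110 | out 01111 | ==
  [2] u=1 | in 11111 | out 00000 | ==
  [3] u=2 | in 00000 | out 11110 | prev 10110 | push {}
  [4] u=3 | in 11110 | out 11111 | prev 00000 | push {0}
  [5] u=4 | in 11111 | out 11111 | prev 00000 | push {2}
  [6] u=5 | in 00000 | out 11111 | prev 11110 | push {3}
  [7] u=6 | in 11111 | out 11111 | prev 10111 | push {1,4}
  [8] u=0 | in 11111 | out 01111 | ==
  [9] u=2 | in 11111 | out 11111 | prev 11110 | push {}
  [10] u=3 | in 11111 | out 11111 | ==
  [11] u=1 | in 11111 | out 00000 | ==
  [12] u=4 | in 11111 | out 11111 | ==

Converged values:
  [0] 01111
  [1] 00000
  [2] 11111
  [3] 11111
  [4] 11111
  [5] 11111
  [6] 11111

12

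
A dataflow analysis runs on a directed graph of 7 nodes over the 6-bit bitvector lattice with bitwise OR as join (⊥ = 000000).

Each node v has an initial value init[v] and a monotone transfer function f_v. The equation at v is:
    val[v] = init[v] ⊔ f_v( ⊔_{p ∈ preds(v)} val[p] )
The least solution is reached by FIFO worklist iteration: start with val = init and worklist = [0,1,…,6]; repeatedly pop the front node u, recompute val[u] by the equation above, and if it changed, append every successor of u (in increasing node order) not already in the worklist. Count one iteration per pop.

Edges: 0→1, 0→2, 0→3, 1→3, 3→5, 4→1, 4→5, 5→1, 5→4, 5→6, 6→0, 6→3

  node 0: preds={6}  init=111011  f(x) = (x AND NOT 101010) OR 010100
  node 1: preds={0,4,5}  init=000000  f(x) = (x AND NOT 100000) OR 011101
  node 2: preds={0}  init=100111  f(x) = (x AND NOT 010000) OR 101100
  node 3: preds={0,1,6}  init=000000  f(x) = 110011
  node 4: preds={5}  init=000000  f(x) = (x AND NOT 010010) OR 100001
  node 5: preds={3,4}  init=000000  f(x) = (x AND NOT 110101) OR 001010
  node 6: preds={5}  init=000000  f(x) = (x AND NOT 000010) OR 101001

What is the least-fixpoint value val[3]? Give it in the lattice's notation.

Worklist (13 pops):
  #1 pop 0: in=000000 → 111111 (was 111011); enqueue []
  #2 pop 1: in=111111 → 011111 (was 000000); enqueue []
  #3 pop 2: in=111111 → 101111 (was 100111); enqueue []
  #4 pop 3: in=111111 → 110011 (was 000000); enqueue []
  #5 pop 4: in=000000 → 100001 (was 000000); enqueue [1]
  #6 pop 5: in=110011 → 001010 (was 000000); enqueue [4]
  #7 pop 6: in=001010 → 101001 (was 000000); enqueue [0,3]
  #8 pop 1: in=111111 → 011111 (no change)
  #9 pop 4: in=001010 → 101001 (was 100001); enqueue [1,5]
  #10 pop 0: in=101001 → 111111 (no change)
  #11 pop 3: in=111111 → 110011 (no change)
  #12 pop 1: in=111111 → 011111 (no change)
  #13 pop 5: in=111011 → 001010 (no change)

Fixpoint:
  val[0] = 111111
  val[1] = 011111
  val[2] = 101111
  val[3] = 110011
  val[4] = 101001
  val[5] = 001010
  val[6] = 101001

110011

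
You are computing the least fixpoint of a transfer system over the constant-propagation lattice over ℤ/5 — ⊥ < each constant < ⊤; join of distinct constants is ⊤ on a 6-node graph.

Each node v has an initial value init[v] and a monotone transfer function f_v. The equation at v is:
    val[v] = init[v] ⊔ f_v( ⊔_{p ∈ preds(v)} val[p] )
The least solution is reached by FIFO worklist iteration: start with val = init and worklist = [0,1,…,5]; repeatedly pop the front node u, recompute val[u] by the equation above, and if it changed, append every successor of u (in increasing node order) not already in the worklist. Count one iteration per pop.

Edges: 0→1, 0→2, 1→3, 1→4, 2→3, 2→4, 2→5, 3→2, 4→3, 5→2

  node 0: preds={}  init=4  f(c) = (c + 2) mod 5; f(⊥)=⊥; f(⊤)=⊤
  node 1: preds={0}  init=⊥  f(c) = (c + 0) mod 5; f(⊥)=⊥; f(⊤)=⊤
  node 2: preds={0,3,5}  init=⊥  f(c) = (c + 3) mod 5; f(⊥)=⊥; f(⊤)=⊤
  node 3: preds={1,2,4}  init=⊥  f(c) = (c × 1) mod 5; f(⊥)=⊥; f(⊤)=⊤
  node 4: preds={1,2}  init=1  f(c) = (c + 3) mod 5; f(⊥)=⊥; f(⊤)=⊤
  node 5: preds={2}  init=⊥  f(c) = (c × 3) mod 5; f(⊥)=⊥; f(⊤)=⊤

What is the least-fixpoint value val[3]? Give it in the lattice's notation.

⊤

Worklist (11 pops):
  #1 pop 0: in=⊥ → 4 (no change)
  #2 pop 1: in=4 → 4 (was ⊥); enqueue []
  #3 pop 2: in=4 → 2 (was ⊥); enqueue []
  #4 pop 3: in=⊤ → ⊤ (was ⊥); enqueue [2]
  #5 pop 4: in=⊤ → ⊤ (was 1); enqueue [3]
  #6 pop 5: in=2 → 1 (was ⊥); enqueue []
  #7 pop 2: in=⊤ → ⊤ (was 2); enqueue [4,5]
  #8 pop 3: in=⊤ → ⊤ (no change)
  #9 pop 4: in=⊤ → ⊤ (no change)
  #10 pop 5: in=⊤ → ⊤ (was 1); enqueue [2]
  #11 pop 2: in=⊤ → ⊤ (no change)

Fixpoint:
  val[0] = 4
  val[1] = 4
  val[2] = ⊤
  val[3] = ⊤
  val[4] = ⊤
  val[5] = ⊤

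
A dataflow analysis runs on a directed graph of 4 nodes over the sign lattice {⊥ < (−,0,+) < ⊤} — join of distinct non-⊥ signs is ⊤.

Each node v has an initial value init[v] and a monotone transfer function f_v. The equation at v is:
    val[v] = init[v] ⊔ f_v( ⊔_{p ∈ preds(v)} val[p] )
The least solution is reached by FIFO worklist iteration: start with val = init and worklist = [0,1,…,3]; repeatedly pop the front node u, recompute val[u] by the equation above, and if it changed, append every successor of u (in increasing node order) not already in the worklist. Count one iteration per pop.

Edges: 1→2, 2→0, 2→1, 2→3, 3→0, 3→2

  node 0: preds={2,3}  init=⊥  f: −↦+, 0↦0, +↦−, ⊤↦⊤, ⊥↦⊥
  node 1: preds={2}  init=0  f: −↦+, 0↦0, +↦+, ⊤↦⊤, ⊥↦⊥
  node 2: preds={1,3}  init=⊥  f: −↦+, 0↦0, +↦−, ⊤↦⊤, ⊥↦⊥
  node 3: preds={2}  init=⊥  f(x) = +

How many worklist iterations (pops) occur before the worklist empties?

11

Trace (11 dequeues):
  [1] u=0 | in ⊥ | out ⊥ | ==
  [2] u=1 | in ⊥ | out 0 | ==
  [3] u=2 | in 0 | out 0 | prev ⊥ | push {0,1}
  [4] u=3 | in 0 | out + | prev ⊥ | push {2}
  [5] u=0 | in ⊤ | out ⊤ | prev ⊥ | push {}
  [6] u=1 | in 0 | out 0 | ==
  [7] u=2 | in ⊤ | out ⊤ | prev 0 | push {0,1,3}
  [8] u=0 | in ⊤ | out ⊤ | ==
  [9] u=1 | in ⊤ | out ⊤ | prev 0 | push {2}
  [10] u=3 | in ⊤ | out + | ==
  [11] u=2 | in ⊤ | out ⊤ | ==

Converged values:
  [0] ⊤
  [1] ⊤
  [2] ⊤
  [3] +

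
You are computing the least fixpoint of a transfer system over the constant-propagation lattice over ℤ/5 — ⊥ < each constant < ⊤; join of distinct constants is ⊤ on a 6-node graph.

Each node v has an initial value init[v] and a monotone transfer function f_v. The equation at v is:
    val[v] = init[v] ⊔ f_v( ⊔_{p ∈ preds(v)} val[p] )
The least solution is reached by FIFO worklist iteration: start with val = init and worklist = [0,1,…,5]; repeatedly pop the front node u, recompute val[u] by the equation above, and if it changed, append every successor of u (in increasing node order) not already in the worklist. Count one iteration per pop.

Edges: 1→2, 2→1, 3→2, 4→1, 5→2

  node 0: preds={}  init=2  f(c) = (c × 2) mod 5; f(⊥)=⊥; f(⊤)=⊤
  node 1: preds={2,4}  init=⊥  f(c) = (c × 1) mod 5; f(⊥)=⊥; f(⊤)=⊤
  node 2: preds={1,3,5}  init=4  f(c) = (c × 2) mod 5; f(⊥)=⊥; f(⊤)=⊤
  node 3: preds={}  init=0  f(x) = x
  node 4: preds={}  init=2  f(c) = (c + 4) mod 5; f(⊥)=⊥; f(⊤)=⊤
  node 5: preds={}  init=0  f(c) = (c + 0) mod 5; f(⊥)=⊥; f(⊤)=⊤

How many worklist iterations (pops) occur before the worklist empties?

Trace (7 dequeues):
  [1] u=0 | in ⊥ | out 2 | ==
  [2] u=1 | in ⊤ | out ⊤ | prev ⊥ | push {}
  [3] u=2 | in ⊤ | out ⊤ | prev 4 | push {1}
  [4] u=3 | in ⊥ | out 0 | ==
  [5] u=4 | in ⊥ | out 2 | ==
  [6] u=5 | in ⊥ | out 0 | ==
  [7] u=1 | in ⊤ | out ⊤ | ==

Converged values:
  [0] 2
  [1] ⊤
  [2] ⊤
  [3] 0
  [4] 2
  [5] 0

7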